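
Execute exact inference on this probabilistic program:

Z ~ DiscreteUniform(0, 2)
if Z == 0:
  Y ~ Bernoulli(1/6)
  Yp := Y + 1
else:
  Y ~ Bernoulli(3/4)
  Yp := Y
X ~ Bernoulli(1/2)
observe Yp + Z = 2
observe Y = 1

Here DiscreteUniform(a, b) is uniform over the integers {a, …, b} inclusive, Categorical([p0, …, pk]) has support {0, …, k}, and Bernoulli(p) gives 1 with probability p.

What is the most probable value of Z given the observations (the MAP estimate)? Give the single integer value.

Enumerate traces; 4 have nonzero weight after conditioning:
  (Z=0, Y=1, X=0) weight 1/36
  (Z=0, Y=1, X=1) weight 1/36
  (Z=1, Y=1, X=0) weight 1/8
  (Z=1, Y=1, X=1) weight 1/8
Group by Z:
  weight(Z=0) = 1/18
  weight(Z=1) = 1/4
Total weight = 1/18 + 1/4 = 11/36
P(Z=0 | obs) = 1/18 / 11/36 = 2/11
P(Z=1 | obs) = 1/4 / 11/36 = 9/11
argmax = 1

argmax_v P(Z = v | obs) = 1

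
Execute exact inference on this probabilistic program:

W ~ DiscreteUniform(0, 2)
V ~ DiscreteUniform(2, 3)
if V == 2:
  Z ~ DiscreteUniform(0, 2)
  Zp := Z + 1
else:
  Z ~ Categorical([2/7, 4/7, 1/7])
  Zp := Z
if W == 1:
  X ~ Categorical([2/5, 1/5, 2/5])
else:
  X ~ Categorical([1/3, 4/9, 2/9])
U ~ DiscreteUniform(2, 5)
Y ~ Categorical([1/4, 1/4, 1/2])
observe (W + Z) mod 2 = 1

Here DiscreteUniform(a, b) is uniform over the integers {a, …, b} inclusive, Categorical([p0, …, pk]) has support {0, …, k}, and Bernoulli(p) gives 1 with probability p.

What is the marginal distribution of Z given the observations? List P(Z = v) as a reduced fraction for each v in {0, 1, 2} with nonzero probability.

P(Z=0) = 13/61, P(Z=1) = 38/61, P(Z=2) = 10/61

Enumerate traces; 288 have nonzero weight after conditioning:
  (W=0, V=2, Z=1, X=0, U=2, Y=0) weight 1/864
  (W=0, V=2, Z=1, X=0, U=2, Y=1) weight 1/864
  (W=0, V=2, Z=1, X=0, U=2, Y=2) weight 1/432
  (W=0, V=2, Z=1, X=0, U=3, Y=0) weight 1/864
  (W=0, V=2, Z=1, X=0, U=3, Y=1) weight 1/864
  (W=0, V=2, Z=1, X=0, U=3, Y=2) weight 1/432
  (W=0, V=2, Z=1, X=0, U=4, Y=0) weight 1/864
  (W=0, V=2, Z=1, X=0, U=4, Y=1) weight 1/864
  (W=1, V=2, Z=0, X=0, U=2, Y=0) weight 1/720
  (W=1, V=2, Z=2, X=0, U=2, Y=0) weight 1/720
  … 278 more
Group by Z:
  weight(Z=0) = 13/126
  weight(Z=1) = 19/63
  weight(Z=2) = 5/63
Total weight = 13/126 + 19/63 + 5/63 = 61/126
P(Z=0 | obs) = 13/126 / 61/126 = 13/61
P(Z=1 | obs) = 19/63 / 61/126 = 38/61
P(Z=2 | obs) = 5/63 / 61/126 = 10/61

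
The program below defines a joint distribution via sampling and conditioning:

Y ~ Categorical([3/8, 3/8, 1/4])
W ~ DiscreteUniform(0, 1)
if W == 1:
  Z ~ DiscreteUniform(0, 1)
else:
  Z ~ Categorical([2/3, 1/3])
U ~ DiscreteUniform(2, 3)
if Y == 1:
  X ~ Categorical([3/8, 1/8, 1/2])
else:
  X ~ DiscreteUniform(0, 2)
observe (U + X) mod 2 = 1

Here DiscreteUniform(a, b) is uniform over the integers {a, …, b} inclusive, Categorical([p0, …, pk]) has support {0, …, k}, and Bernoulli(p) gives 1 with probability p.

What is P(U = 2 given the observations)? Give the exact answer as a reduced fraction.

P(U = 2 | obs) = 49/192

Enumerate traces; 36 have nonzero weight after conditioning:
  (Y=0, W=0, Z=0, U=2, X=1) weight 1/48
  (Y=0, W=0, Z=0, U=3, X=0) weight 1/48
  (Y=0, W=0, Z=0, U=3, X=2) weight 1/48
  (Y=0, W=0, Z=1, U=2, X=1) weight 1/96
  (Y=0, W=0, Z=1, U=3, X=0) weight 1/96
  (Y=0, W=0, Z=1, U=3, X=2) weight 1/96
  (Y=0, W=1, Z=0, U=2, X=1) weight 1/64
  (Y=0, W=1, Z=0, U=3, X=0) weight 1/64
  … 28 more
Group by U:
  weight(U=2) = 49/384
  weight(U=3) = 143/384
Total weight = 49/384 + 143/384 = 1/2
P(U=2 | obs) = 49/384 / 1/2 = 49/192
P(U=3 | obs) = 143/384 / 1/2 = 143/192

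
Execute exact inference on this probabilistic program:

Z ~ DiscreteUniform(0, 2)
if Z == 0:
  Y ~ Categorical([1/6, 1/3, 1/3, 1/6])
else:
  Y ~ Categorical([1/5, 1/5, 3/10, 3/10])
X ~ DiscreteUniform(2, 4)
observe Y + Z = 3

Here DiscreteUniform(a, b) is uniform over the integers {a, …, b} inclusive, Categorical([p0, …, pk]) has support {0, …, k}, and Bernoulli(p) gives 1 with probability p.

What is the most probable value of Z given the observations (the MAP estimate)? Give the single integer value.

Enumerate traces; 9 have nonzero weight after conditioning:
  (Z=0, Y=3, X=2) weight 1/54
  (Z=0, Y=3, X=3) weight 1/54
  (Z=0, Y=3, X=4) weight 1/54
  (Z=1, Y=2, X=2) weight 1/30
  (Z=1, Y=2, X=3) weight 1/30
  (Z=1, Y=2, X=4) weight 1/30
  (Z=2, Y=1, X=2) weight 1/45
  (Z=2, Y=1, X=3) weight 1/45
  … 1 more
Group by Z:
  weight(Z=0) = 1/18
  weight(Z=1) = 1/10
  weight(Z=2) = 1/15
Total weight = 1/18 + 1/10 + 1/15 = 2/9
P(Z=0 | obs) = 1/18 / 2/9 = 1/4
P(Z=1 | obs) = 1/10 / 2/9 = 9/20
P(Z=2 | obs) = 1/15 / 2/9 = 3/10
argmax = 1

argmax_v P(Z = v | obs) = 1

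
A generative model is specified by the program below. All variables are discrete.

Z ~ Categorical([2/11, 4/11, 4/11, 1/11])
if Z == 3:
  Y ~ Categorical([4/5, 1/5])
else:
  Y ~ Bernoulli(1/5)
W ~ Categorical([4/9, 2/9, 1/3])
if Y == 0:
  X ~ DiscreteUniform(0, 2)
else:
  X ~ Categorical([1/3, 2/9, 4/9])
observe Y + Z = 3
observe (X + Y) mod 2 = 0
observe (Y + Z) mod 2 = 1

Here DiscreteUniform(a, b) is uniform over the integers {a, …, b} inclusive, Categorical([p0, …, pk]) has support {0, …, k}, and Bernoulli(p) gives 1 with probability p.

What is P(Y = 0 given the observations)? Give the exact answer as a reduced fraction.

P(Y = 0 | obs) = 3/4

Enumerate traces; 9 have nonzero weight after conditioning:
  (Z=2, Y=1, W=0, X=1) weight 32/4455
  (Z=2, Y=1, W=1, X=1) weight 16/4455
  (Z=2, Y=1, W=2, X=1) weight 8/1485
  (Z=3, Y=0, W=0, X=0) weight 16/1485
  (Z=3, Y=0, W=0, X=2) weight 16/1485
  (Z=3, Y=0, W=1, X=0) weight 8/1485
  (Z=3, Y=0, W=1, X=2) weight 8/1485
  (Z=3, Y=0, W=2, X=0) weight 4/495
  … 1 more
Group by Y:
  weight(Y=0) = 8/165
  weight(Y=1) = 8/495
Total weight = 8/165 + 8/495 = 32/495
P(Y=0 | obs) = 8/165 / 32/495 = 3/4
P(Y=1 | obs) = 8/495 / 32/495 = 1/4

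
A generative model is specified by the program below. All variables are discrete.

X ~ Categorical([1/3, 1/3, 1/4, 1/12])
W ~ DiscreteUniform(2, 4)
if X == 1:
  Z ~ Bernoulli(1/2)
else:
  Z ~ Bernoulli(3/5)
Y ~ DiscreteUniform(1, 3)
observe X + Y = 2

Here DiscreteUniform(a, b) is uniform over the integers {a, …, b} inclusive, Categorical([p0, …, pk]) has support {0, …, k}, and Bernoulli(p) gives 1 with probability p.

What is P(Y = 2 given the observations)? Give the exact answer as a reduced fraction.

P(Y = 2 | obs) = 1/2

Enumerate traces; 12 have nonzero weight after conditioning:
  (X=0, W=2, Z=0, Y=2) weight 2/135
  (X=0, W=2, Z=1, Y=2) weight 1/45
  (X=0, W=3, Z=0, Y=2) weight 2/135
  (X=0, W=3, Z=1, Y=2) weight 1/45
  (X=0, W=4, Z=0, Y=2) weight 2/135
  (X=0, W=4, Z=1, Y=2) weight 1/45
  (X=1, W=2, Z=0, Y=1) weight 1/54
  (X=1, W=2, Z=1, Y=1) weight 1/54
  … 4 more
Group by Y:
  weight(Y=1) = 1/9
  weight(Y=2) = 1/9
Total weight = 1/9 + 1/9 = 2/9
P(Y=1 | obs) = 1/9 / 2/9 = 1/2
P(Y=2 | obs) = 1/9 / 2/9 = 1/2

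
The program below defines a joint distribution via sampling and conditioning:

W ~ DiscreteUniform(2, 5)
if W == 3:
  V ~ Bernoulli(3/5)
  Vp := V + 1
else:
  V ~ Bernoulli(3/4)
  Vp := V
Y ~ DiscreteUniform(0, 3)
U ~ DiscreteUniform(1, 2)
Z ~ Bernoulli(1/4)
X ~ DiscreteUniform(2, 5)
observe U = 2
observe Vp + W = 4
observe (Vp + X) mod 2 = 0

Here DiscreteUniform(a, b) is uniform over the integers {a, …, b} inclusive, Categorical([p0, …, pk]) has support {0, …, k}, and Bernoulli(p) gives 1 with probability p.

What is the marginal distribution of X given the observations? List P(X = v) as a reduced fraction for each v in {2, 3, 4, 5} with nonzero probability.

P(X=2) = 5/26, P(X=3) = 4/13, P(X=4) = 5/26, P(X=5) = 4/13

Enumerate traces; 32 have nonzero weight after conditioning:
  (W=3, V=0, Y=0, U=2, Z=0, X=3) weight 3/1280
  (W=3, V=0, Y=0, U=2, Z=0, X=5) weight 3/1280
  (W=3, V=0, Y=0, U=2, Z=1, X=3) weight 1/1280
  (W=3, V=0, Y=0, U=2, Z=1, X=5) weight 1/1280
  (W=3, V=0, Y=1, U=2, Z=0, X=3) weight 3/1280
  (W=3, V=0, Y=1, U=2, Z=0, X=5) weight 3/1280
  (W=3, V=0, Y=1, U=2, Z=1, X=3) weight 1/1280
  (W=3, V=0, Y=1, U=2, Z=1, X=5) weight 1/1280
  (W=4, V=0, Y=0, U=2, Z=0, X=2) weight 3/2048
  (W=4, V=0, Y=0, U=2, Z=0, X=4) weight 3/2048
  … 22 more
Group by X:
  weight(X=2) = 1/128
  weight(X=3) = 1/80
  weight(X=4) = 1/128
  weight(X=5) = 1/80
Total weight = 1/128 + 1/80 + 1/128 + 1/80 = 13/320
P(X=2 | obs) = 1/128 / 13/320 = 5/26
P(X=3 | obs) = 1/80 / 13/320 = 4/13
P(X=4 | obs) = 1/128 / 13/320 = 5/26
P(X=5 | obs) = 1/80 / 13/320 = 4/13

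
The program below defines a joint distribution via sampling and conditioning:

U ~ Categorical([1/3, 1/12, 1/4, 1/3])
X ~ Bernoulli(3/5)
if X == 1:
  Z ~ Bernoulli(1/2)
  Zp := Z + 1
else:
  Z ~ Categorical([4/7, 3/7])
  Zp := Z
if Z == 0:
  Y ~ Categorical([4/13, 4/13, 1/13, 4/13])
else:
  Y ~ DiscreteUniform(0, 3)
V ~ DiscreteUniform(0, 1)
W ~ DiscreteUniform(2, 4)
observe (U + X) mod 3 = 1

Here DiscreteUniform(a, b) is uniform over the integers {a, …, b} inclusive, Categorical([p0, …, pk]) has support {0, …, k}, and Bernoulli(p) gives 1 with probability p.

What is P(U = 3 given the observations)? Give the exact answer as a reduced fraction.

Enumerate traces; 144 have nonzero weight after conditioning:
  (U=0, X=1, Z=0, Y=0, V=0, W=2) weight 1/195
  (U=0, X=1, Z=0, Y=0, V=0, W=3) weight 1/195
  (U=0, X=1, Z=0, Y=0, V=0, W=4) weight 1/195
  (U=0, X=1, Z=0, Y=0, V=1, W=2) weight 1/195
  (U=0, X=1, Z=0, Y=0, V=1, W=3) weight 1/195
  (U=0, X=1, Z=0, Y=0, V=1, W=4) weight 1/195
  (U=0, X=1, Z=0, Y=1, V=0, W=2) weight 1/195
  (U=0, X=1, Z=0, Y=1, V=0, W=3) weight 1/195
  (U=1, X=0, Z=0, Y=0, V=0, W=2) weight 4/4095
  (U=3, X=1, Z=0, Y=0, V=0, W=2) weight 1/195
  … 134 more
Group by U:
  weight(U=0) = 1/5
  weight(U=1) = 1/30
  weight(U=3) = 1/5
Total weight = 1/5 + 1/30 + 1/5 = 13/30
P(U=0 | obs) = 1/5 / 13/30 = 6/13
P(U=1 | obs) = 1/30 / 13/30 = 1/13
P(U=3 | obs) = 1/5 / 13/30 = 6/13

P(U = 3 | obs) = 6/13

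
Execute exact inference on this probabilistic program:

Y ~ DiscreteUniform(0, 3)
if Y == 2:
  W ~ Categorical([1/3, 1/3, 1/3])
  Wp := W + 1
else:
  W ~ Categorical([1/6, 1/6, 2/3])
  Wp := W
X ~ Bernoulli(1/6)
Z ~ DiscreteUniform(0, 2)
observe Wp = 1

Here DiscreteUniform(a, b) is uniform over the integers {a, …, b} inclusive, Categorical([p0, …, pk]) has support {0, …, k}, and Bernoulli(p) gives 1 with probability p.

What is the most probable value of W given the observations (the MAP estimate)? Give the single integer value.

argmax_v P(W = v | obs) = 1

Enumerate traces; 24 have nonzero weight after conditioning:
  (Y=0, W=1, X=0, Z=0) weight 5/432
  (Y=0, W=1, X=0, Z=1) weight 5/432
  (Y=0, W=1, X=0, Z=2) weight 5/432
  (Y=0, W=1, X=1, Z=0) weight 1/432
  (Y=0, W=1, X=1, Z=1) weight 1/432
  (Y=0, W=1, X=1, Z=2) weight 1/432
  (Y=1, W=1, X=0, Z=0) weight 5/432
  (Y=1, W=1, X=0, Z=1) weight 5/432
  (Y=2, W=0, X=0, Z=0) weight 5/216
  … 15 more
Group by W:
  weight(W=0) = 1/12
  weight(W=1) = 1/8
Total weight = 1/12 + 1/8 = 5/24
P(W=0 | obs) = 1/12 / 5/24 = 2/5
P(W=1 | obs) = 1/8 / 5/24 = 3/5
argmax = 1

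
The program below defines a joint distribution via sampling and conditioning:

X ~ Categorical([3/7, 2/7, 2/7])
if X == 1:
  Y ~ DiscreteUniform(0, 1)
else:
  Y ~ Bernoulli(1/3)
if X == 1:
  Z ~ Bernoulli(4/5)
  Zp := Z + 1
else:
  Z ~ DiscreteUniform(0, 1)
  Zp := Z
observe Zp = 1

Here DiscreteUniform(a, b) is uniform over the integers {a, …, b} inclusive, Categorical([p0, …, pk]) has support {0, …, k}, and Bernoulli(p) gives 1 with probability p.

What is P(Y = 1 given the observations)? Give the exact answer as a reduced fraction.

P(Y = 1 | obs) = 31/87

Enumerate traces; 6 have nonzero weight after conditioning:
  (X=0, Y=0, Z=1) weight 1/7
  (X=0, Y=1, Z=1) weight 1/14
  (X=1, Y=0, Z=0) weight 1/35
  (X=1, Y=1, Z=0) weight 1/35
  (X=2, Y=0, Z=1) weight 2/21
  (X=2, Y=1, Z=1) weight 1/21
Group by Y:
  weight(Y=0) = 4/15
  weight(Y=1) = 31/210
Total weight = 4/15 + 31/210 = 29/70
P(Y=0 | obs) = 4/15 / 29/70 = 56/87
P(Y=1 | obs) = 31/210 / 29/70 = 31/87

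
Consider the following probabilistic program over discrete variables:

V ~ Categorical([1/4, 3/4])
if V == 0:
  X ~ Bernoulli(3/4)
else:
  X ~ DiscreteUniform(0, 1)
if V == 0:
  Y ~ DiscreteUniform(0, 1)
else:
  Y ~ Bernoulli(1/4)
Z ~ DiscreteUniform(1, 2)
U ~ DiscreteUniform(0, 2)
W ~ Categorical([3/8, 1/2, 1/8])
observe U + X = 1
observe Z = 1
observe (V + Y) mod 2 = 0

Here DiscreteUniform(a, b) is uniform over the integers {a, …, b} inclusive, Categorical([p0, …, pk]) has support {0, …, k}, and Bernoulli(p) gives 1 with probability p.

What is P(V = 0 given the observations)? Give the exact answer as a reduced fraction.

P(V = 0 | obs) = 2/5

Enumerate traces; 12 have nonzero weight after conditioning:
  (V=0, X=0, Y=0, Z=1, U=1, W=0) weight 1/512
  (V=0, X=0, Y=0, Z=1, U=1, W=1) weight 1/384
  (V=0, X=0, Y=0, Z=1, U=1, W=2) weight 1/1536
  (V=0, X=1, Y=0, Z=1, U=0, W=0) weight 3/512
  (V=0, X=1, Y=0, Z=1, U=0, W=1) weight 1/128
  (V=0, X=1, Y=0, Z=1, U=0, W=2) weight 1/512
  (V=1, X=0, Y=1, Z=1, U=1, W=0) weight 3/512
  (V=1, X=0, Y=1, Z=1, U=1, W=1) weight 1/128
  … 4 more
Group by V:
  weight(V=0) = 1/48
  weight(V=1) = 1/32
Total weight = 1/48 + 1/32 = 5/96
P(V=0 | obs) = 1/48 / 5/96 = 2/5
P(V=1 | obs) = 1/32 / 5/96 = 3/5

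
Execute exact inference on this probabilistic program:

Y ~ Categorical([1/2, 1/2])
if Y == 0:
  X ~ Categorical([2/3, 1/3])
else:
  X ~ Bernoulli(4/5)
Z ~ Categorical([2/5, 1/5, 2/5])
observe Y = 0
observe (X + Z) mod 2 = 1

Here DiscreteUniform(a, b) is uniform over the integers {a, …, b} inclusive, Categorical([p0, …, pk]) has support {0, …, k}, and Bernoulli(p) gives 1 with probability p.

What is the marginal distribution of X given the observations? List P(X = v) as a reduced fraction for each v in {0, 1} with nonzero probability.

Enumerate traces; 3 have nonzero weight after conditioning:
  (Y=0, X=0, Z=1) weight 1/15
  (Y=0, X=1, Z=0) weight 1/15
  (Y=0, X=1, Z=2) weight 1/15
Group by X:
  weight(X=0) = 1/15
  weight(X=1) = 2/15
Total weight = 1/15 + 2/15 = 1/5
P(X=0 | obs) = 1/15 / 1/5 = 1/3
P(X=1 | obs) = 2/15 / 1/5 = 2/3

P(X=0) = 1/3, P(X=1) = 2/3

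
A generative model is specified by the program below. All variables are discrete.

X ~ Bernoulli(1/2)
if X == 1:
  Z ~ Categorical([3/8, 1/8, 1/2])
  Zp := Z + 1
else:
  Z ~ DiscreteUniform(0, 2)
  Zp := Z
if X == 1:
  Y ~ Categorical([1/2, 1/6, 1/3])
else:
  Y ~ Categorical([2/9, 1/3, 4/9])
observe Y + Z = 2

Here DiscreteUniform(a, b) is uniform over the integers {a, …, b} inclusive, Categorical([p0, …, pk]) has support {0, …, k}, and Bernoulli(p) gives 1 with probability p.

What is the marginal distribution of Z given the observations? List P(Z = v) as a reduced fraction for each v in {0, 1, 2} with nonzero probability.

Enumerate traces; 6 have nonzero weight after conditioning:
  (X=0, Z=0, Y=2) weight 2/27
  (X=0, Z=1, Y=1) weight 1/18
  (X=0, Z=2, Y=0) weight 1/27
  (X=1, Z=0, Y=2) weight 1/16
  (X=1, Z=1, Y=1) weight 1/96
  (X=1, Z=2, Y=0) weight 1/8
Group by Z:
  weight(Z=0) = 59/432
  weight(Z=1) = 19/288
  weight(Z=2) = 35/216
Total weight = 59/432 + 19/288 + 35/216 = 35/96
P(Z=0 | obs) = 59/432 / 35/96 = 118/315
P(Z=1 | obs) = 19/288 / 35/96 = 19/105
P(Z=2 | obs) = 35/216 / 35/96 = 4/9

P(Z=0) = 118/315, P(Z=1) = 19/105, P(Z=2) = 4/9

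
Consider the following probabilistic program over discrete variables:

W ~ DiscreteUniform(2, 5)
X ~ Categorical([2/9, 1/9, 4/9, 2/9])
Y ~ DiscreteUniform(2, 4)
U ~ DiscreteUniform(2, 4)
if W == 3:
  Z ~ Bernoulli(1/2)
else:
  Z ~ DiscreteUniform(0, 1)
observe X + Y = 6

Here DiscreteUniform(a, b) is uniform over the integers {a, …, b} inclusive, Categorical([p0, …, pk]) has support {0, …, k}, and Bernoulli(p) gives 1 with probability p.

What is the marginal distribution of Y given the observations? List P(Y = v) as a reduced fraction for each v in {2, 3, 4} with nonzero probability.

Enumerate traces; 48 have nonzero weight after conditioning:
  (W=2, X=2, Y=4, U=2, Z=0) weight 1/162
  (W=2, X=2, Y=4, U=2, Z=1) weight 1/162
  (W=2, X=2, Y=4, U=3, Z=0) weight 1/162
  (W=2, X=2, Y=4, U=3, Z=1) weight 1/162
  (W=2, X=2, Y=4, U=4, Z=0) weight 1/162
  (W=2, X=2, Y=4, U=4, Z=1) weight 1/162
  (W=2, X=3, Y=3, U=2, Z=0) weight 1/324
  (W=2, X=3, Y=3, U=2, Z=1) weight 1/324
  … 40 more
Group by Y:
  weight(Y=3) = 2/27
  weight(Y=4) = 4/27
Total weight = 2/27 + 4/27 = 2/9
P(Y=3 | obs) = 2/27 / 2/9 = 1/3
P(Y=4 | obs) = 4/27 / 2/9 = 2/3

P(Y=3) = 1/3, P(Y=4) = 2/3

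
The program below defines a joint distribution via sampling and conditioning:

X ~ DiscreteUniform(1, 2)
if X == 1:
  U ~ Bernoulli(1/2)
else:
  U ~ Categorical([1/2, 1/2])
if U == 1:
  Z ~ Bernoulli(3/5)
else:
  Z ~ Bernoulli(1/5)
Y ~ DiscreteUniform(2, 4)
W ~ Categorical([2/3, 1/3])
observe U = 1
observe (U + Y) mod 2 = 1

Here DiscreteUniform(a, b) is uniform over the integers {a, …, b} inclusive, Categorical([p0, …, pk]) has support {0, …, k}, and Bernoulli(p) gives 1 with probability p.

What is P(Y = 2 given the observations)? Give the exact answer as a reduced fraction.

P(Y = 2 | obs) = 1/2

Enumerate traces; 16 have nonzero weight after conditioning:
  (X=1, U=1, Z=0, Y=2, W=0) weight 1/45
  (X=1, U=1, Z=0, Y=2, W=1) weight 1/90
  (X=1, U=1, Z=0, Y=4, W=0) weight 1/45
  (X=1, U=1, Z=0, Y=4, W=1) weight 1/90
  (X=1, U=1, Z=1, Y=2, W=0) weight 1/30
  (X=1, U=1, Z=1, Y=2, W=1) weight 1/60
  (X=1, U=1, Z=1, Y=4, W=0) weight 1/30
  (X=1, U=1, Z=1, Y=4, W=1) weight 1/60
  … 8 more
Group by Y:
  weight(Y=2) = 1/6
  weight(Y=4) = 1/6
Total weight = 1/6 + 1/6 = 1/3
P(Y=2 | obs) = 1/6 / 1/3 = 1/2
P(Y=4 | obs) = 1/6 / 1/3 = 1/2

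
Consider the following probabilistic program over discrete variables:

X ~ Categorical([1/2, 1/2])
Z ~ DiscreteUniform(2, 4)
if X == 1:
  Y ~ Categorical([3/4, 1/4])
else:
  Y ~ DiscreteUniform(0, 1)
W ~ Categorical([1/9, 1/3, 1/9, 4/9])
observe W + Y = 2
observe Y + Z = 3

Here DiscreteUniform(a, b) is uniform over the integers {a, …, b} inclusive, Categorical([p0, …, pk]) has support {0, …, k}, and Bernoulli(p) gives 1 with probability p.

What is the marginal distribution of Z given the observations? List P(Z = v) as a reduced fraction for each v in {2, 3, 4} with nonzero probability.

P(Z=2) = 9/14, P(Z=3) = 5/14

Enumerate traces; 4 have nonzero weight after conditioning:
  (X=0, Z=2, Y=1, W=1) weight 1/36
  (X=0, Z=3, Y=0, W=2) weight 1/108
  (X=1, Z=2, Y=1, W=1) weight 1/72
  (X=1, Z=3, Y=0, W=2) weight 1/72
Group by Z:
  weight(Z=2) = 1/24
  weight(Z=3) = 5/216
Total weight = 1/24 + 5/216 = 7/108
P(Z=2 | obs) = 1/24 / 7/108 = 9/14
P(Z=3 | obs) = 5/216 / 7/108 = 5/14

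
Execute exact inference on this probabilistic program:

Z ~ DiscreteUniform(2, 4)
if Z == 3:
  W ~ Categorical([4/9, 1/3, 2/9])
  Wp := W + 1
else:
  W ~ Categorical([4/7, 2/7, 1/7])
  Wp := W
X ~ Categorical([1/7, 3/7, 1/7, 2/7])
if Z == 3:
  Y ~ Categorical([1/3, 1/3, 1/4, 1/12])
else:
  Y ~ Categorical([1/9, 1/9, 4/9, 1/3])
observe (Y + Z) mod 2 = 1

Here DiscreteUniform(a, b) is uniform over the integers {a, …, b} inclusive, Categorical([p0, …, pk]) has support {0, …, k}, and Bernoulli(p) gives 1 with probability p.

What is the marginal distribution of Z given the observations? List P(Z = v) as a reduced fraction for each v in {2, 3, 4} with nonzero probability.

Enumerate traces; 72 have nonzero weight after conditioning:
  (Z=2, W=0, X=0, Y=1) weight 4/1323
  (Z=2, W=0, X=0, Y=3) weight 4/441
  (Z=2, W=0, X=1, Y=1) weight 4/441
  (Z=2, W=0, X=1, Y=3) weight 4/147
  (Z=2, W=0, X=2, Y=1) weight 4/1323
  (Z=2, W=0, X=2, Y=3) weight 4/441
  (Z=2, W=0, X=3, Y=1) weight 8/1323
  (Z=2, W=0, X=3, Y=3) weight 8/441
  (Z=3, W=0, X=0, Y=0) weight 4/567
  (Z=4, W=0, X=0, Y=1) weight 4/1323
  … 62 more
Group by Z:
  weight(Z=2) = 4/27
  weight(Z=3) = 7/36
  weight(Z=4) = 4/27
Total weight = 4/27 + 7/36 + 4/27 = 53/108
P(Z=2 | obs) = 4/27 / 53/108 = 16/53
P(Z=3 | obs) = 7/36 / 53/108 = 21/53
P(Z=4 | obs) = 4/27 / 53/108 = 16/53

P(Z=2) = 16/53, P(Z=3) = 21/53, P(Z=4) = 16/53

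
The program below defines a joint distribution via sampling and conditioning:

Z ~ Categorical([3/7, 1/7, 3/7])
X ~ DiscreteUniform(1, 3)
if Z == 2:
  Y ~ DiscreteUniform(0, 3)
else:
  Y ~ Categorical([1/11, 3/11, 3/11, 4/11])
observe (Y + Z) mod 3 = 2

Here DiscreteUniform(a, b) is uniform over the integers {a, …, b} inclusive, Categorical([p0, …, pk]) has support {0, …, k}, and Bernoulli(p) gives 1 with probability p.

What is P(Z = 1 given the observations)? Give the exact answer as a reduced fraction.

P(Z = 1 | obs) = 2/19

Enumerate traces; 12 have nonzero weight after conditioning:
  (Z=0, X=1, Y=2) weight 3/77
  (Z=0, X=2, Y=2) weight 3/77
  (Z=0, X=3, Y=2) weight 3/77
  (Z=1, X=1, Y=1) weight 1/77
  (Z=1, X=2, Y=1) weight 1/77
  (Z=1, X=3, Y=1) weight 1/77
  (Z=2, X=1, Y=0) weight 1/28
  (Z=2, X=1, Y=3) weight 1/28
  … 4 more
Group by Z:
  weight(Z=0) = 9/77
  weight(Z=1) = 3/77
  weight(Z=2) = 3/14
Total weight = 9/77 + 3/77 + 3/14 = 57/154
P(Z=0 | obs) = 9/77 / 57/154 = 6/19
P(Z=1 | obs) = 3/77 / 57/154 = 2/19
P(Z=2 | obs) = 3/14 / 57/154 = 11/19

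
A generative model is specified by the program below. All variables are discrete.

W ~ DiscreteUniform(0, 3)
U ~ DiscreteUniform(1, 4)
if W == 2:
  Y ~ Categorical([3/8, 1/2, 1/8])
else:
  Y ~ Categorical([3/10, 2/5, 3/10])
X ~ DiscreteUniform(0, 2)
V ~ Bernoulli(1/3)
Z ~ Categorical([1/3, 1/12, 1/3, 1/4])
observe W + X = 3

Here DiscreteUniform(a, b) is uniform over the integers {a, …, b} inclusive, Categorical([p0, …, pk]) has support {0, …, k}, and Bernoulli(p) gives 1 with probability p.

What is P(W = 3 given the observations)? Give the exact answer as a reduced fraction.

Enumerate traces; 288 have nonzero weight after conditioning:
  (W=1, U=1, Y=0, X=2, V=0, Z=0) weight 1/720
  (W=1, U=1, Y=0, X=2, V=0, Z=1) weight 1/2880
  (W=1, U=1, Y=0, X=2, V=0, Z=2) weight 1/720
  (W=1, U=1, Y=0, X=2, V=0, Z=3) weight 1/960
  (W=1, U=1, Y=0, X=2, V=1, Z=0) weight 1/1440
  (W=1, U=1, Y=0, X=2, V=1, Z=1) weight 1/5760
  (W=1, U=1, Y=0, X=2, V=1, Z=2) weight 1/1440
  (W=1, U=1, Y=0, X=2, V=1, Z=3) weight 1/1920
  (W=2, U=1, Y=0, X=1, V=0, Z=0) weight 1/576
  (W=3, U=1, Y=0, X=0, V=0, Z=0) weight 1/720
  … 278 more
Group by W:
  weight(W=1) = 1/12
  weight(W=2) = 1/12
  weight(W=3) = 1/12
Total weight = 1/12 + 1/12 + 1/12 = 1/4
P(W=1 | obs) = 1/12 / 1/4 = 1/3
P(W=2 | obs) = 1/12 / 1/4 = 1/3
P(W=3 | obs) = 1/12 / 1/4 = 1/3

P(W = 3 | obs) = 1/3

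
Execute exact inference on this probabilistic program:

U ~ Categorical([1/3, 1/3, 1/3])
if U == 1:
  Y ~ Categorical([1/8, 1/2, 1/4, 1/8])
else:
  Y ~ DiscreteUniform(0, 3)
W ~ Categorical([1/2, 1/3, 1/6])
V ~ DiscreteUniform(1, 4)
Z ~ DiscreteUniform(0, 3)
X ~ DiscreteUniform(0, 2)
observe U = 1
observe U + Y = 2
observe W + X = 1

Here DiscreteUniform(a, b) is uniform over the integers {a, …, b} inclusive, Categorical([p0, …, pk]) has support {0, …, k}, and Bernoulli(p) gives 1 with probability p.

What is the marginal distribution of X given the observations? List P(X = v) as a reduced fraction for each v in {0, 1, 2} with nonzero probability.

Enumerate traces; 32 have nonzero weight after conditioning:
  (U=1, Y=1, W=0, V=1, Z=0, X=1) weight 1/576
  (U=1, Y=1, W=0, V=1, Z=1, X=1) weight 1/576
  (U=1, Y=1, W=0, V=1, Z=2, X=1) weight 1/576
  (U=1, Y=1, W=0, V=1, Z=3, X=1) weight 1/576
  (U=1, Y=1, W=0, V=2, Z=0, X=1) weight 1/576
  (U=1, Y=1, W=0, V=2, Z=1, X=1) weight 1/576
  (U=1, Y=1, W=0, V=2, Z=2, X=1) weight 1/576
  (U=1, Y=1, W=0, V=2, Z=3, X=1) weight 1/576
  (U=1, Y=1, W=1, V=1, Z=0, X=0) weight 1/864
  … 23 more
Group by X:
  weight(X=0) = 1/54
  weight(X=1) = 1/36
Total weight = 1/54 + 1/36 = 5/108
P(X=0 | obs) = 1/54 / 5/108 = 2/5
P(X=1 | obs) = 1/36 / 5/108 = 3/5

P(X=0) = 2/5, P(X=1) = 3/5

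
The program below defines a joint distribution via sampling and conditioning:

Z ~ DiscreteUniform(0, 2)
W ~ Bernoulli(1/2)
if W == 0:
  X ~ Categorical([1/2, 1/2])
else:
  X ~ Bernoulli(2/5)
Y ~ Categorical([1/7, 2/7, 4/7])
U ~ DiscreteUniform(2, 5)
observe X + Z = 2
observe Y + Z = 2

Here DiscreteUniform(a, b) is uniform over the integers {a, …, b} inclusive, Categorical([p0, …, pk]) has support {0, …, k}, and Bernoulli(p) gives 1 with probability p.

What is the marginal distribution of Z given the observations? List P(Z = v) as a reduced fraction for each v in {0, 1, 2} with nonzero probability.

Enumerate traces; 16 have nonzero weight after conditioning:
  (Z=1, W=0, X=1, Y=1, U=2) weight 1/168
  (Z=1, W=0, X=1, Y=1, U=3) weight 1/168
  (Z=1, W=0, X=1, Y=1, U=4) weight 1/168
  (Z=1, W=0, X=1, Y=1, U=5) weight 1/168
  (Z=1, W=1, X=1, Y=1, U=2) weight 1/210
  (Z=1, W=1, X=1, Y=1, U=3) weight 1/210
  (Z=1, W=1, X=1, Y=1, U=4) weight 1/210
  (Z=1, W=1, X=1, Y=1, U=5) weight 1/210
  (Z=2, W=0, X=0, Y=0, U=2) weight 1/336
  … 7 more
Group by Z:
  weight(Z=1) = 3/70
  weight(Z=2) = 11/420
Total weight = 3/70 + 11/420 = 29/420
P(Z=1 | obs) = 3/70 / 29/420 = 18/29
P(Z=2 | obs) = 11/420 / 29/420 = 11/29

P(Z=1) = 18/29, P(Z=2) = 11/29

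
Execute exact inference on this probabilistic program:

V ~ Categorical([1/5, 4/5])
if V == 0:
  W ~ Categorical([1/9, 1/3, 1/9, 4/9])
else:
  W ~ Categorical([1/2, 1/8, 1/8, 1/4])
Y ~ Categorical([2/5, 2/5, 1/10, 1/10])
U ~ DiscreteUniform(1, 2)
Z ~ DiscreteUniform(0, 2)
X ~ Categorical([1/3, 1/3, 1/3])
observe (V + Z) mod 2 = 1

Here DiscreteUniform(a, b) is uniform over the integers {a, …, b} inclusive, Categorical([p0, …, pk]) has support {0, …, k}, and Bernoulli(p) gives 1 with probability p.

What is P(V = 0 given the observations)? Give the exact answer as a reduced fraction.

P(V = 0 | obs) = 1/9

Enumerate traces; 288 have nonzero weight after conditioning:
  (V=0, W=0, Y=0, U=1, Z=1, X=0) weight 1/2025
  (V=0, W=0, Y=0, U=1, Z=1, X=1) weight 1/2025
  (V=0, W=0, Y=0, U=1, Z=1, X=2) weight 1/2025
  (V=0, W=0, Y=0, U=2, Z=1, X=0) weight 1/2025
  (V=0, W=0, Y=0, U=2, Z=1, X=1) weight 1/2025
  (V=0, W=0, Y=0, U=2, Z=1, X=2) weight 1/2025
  (V=0, W=0, Y=1, U=1, Z=1, X=0) weight 1/2025
  (V=0, W=0, Y=1, U=1, Z=1, X=1) weight 1/2025
  (V=1, W=0, Y=0, U=1, Z=0, X=0) weight 2/225
  … 279 more
Group by V:
  weight(V=0) = 1/15
  weight(V=1) = 8/15
Total weight = 1/15 + 8/15 = 3/5
P(V=0 | obs) = 1/15 / 3/5 = 1/9
P(V=1 | obs) = 8/15 / 3/5 = 8/9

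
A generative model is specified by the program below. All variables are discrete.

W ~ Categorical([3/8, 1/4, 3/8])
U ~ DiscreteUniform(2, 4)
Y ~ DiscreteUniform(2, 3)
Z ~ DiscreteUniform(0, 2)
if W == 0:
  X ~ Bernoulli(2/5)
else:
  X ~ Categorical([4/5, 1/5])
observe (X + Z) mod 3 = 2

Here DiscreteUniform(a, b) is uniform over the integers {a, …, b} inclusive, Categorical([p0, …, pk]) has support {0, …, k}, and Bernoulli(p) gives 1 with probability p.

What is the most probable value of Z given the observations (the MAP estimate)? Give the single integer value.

Enumerate traces; 36 have nonzero weight after conditioning:
  (W=0, U=2, Y=2, Z=1, X=1) weight 1/120
  (W=0, U=2, Y=2, Z=2, X=0) weight 1/80
  (W=0, U=2, Y=3, Z=1, X=1) weight 1/120
  (W=0, U=2, Y=3, Z=2, X=0) weight 1/80
  (W=0, U=3, Y=2, Z=1, X=1) weight 1/120
  (W=0, U=3, Y=2, Z=2, X=0) weight 1/80
  (W=0, U=3, Y=3, Z=1, X=1) weight 1/120
  (W=0, U=3, Y=3, Z=2, X=0) weight 1/80
  … 28 more
Group by Z:
  weight(Z=1) = 11/120
  weight(Z=2) = 29/120
Total weight = 11/120 + 29/120 = 1/3
P(Z=1 | obs) = 11/120 / 1/3 = 11/40
P(Z=2 | obs) = 29/120 / 1/3 = 29/40
argmax = 2

argmax_v P(Z = v | obs) = 2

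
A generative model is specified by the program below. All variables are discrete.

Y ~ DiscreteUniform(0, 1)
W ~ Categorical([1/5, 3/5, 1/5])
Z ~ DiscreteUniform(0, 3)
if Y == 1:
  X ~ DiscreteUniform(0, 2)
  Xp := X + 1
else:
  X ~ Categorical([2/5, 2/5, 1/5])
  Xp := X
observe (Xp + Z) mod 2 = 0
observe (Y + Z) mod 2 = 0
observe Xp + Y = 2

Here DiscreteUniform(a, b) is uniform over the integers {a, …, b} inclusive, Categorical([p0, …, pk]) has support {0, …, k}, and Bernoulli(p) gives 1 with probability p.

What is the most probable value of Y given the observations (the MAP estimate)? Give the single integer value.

argmax_v P(Y = v | obs) = 1

Enumerate traces; 12 have nonzero weight after conditioning:
  (Y=0, W=0, Z=0, X=2) weight 1/200
  (Y=0, W=0, Z=2, X=2) weight 1/200
  (Y=0, W=1, Z=0, X=2) weight 3/200
  (Y=0, W=1, Z=2, X=2) weight 3/200
  (Y=0, W=2, Z=0, X=2) weight 1/200
  (Y=0, W=2, Z=2, X=2) weight 1/200
  (Y=1, W=0, Z=1, X=0) weight 1/120
  (Y=1, W=0, Z=3, X=0) weight 1/120
  … 4 more
Group by Y:
  weight(Y=0) = 1/20
  weight(Y=1) = 1/12
Total weight = 1/20 + 1/12 = 2/15
P(Y=0 | obs) = 1/20 / 2/15 = 3/8
P(Y=1 | obs) = 1/12 / 2/15 = 5/8
argmax = 1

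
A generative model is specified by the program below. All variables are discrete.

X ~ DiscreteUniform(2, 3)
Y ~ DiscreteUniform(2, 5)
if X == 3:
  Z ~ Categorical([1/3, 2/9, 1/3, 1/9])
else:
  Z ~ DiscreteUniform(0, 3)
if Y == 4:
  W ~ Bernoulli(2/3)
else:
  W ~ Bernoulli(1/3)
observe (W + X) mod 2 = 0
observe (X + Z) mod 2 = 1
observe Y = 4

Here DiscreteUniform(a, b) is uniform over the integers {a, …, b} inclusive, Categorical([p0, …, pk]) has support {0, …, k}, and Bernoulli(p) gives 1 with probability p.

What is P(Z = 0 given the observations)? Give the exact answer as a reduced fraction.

Enumerate traces; 4 have nonzero weight after conditioning:
  (X=2, Y=4, Z=1, W=0) weight 1/96
  (X=2, Y=4, Z=3, W=0) weight 1/96
  (X=3, Y=4, Z=0, W=1) weight 1/36
  (X=3, Y=4, Z=2, W=1) weight 1/36
Group by Z:
  weight(Z=0) = 1/36
  weight(Z=1) = 1/96
  weight(Z=2) = 1/36
  weight(Z=3) = 1/96
Total weight = 1/36 + 1/96 + 1/36 + 1/96 = 11/144
P(Z=0 | obs) = 1/36 / 11/144 = 4/11
P(Z=1 | obs) = 1/96 / 11/144 = 3/22
P(Z=2 | obs) = 1/36 / 11/144 = 4/11
P(Z=3 | obs) = 1/96 / 11/144 = 3/22

P(Z = 0 | obs) = 4/11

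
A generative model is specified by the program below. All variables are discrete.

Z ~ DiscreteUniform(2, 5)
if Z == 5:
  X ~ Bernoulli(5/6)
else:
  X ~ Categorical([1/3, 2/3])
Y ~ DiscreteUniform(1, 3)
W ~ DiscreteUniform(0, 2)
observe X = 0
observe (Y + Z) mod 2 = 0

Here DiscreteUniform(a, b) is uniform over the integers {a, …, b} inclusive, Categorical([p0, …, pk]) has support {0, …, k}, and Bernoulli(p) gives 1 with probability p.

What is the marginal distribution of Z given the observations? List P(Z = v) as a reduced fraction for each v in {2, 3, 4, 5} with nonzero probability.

Enumerate traces; 18 have nonzero weight after conditioning:
  (Z=2, X=0, Y=2, W=0) weight 1/108
  (Z=2, X=0, Y=2, W=1) weight 1/108
  (Z=2, X=0, Y=2, W=2) weight 1/108
  (Z=3, X=0, Y=1, W=0) weight 1/108
  (Z=3, X=0, Y=1, W=1) weight 1/108
  (Z=3, X=0, Y=1, W=2) weight 1/108
  (Z=3, X=0, Y=3, W=0) weight 1/108
  (Z=3, X=0, Y=3, W=1) weight 1/108
  (Z=4, X=0, Y=2, W=0) weight 1/108
  (Z=5, X=0, Y=1, W=0) weight 1/216
  … 8 more
Group by Z:
  weight(Z=2) = 1/36
  weight(Z=3) = 1/18
  weight(Z=4) = 1/36
  weight(Z=5) = 1/36
Total weight = 1/36 + 1/18 + 1/36 + 1/36 = 5/36
P(Z=2 | obs) = 1/36 / 5/36 = 1/5
P(Z=3 | obs) = 1/18 / 5/36 = 2/5
P(Z=4 | obs) = 1/36 / 5/36 = 1/5
P(Z=5 | obs) = 1/36 / 5/36 = 1/5

P(Z=2) = 1/5, P(Z=3) = 2/5, P(Z=4) = 1/5, P(Z=5) = 1/5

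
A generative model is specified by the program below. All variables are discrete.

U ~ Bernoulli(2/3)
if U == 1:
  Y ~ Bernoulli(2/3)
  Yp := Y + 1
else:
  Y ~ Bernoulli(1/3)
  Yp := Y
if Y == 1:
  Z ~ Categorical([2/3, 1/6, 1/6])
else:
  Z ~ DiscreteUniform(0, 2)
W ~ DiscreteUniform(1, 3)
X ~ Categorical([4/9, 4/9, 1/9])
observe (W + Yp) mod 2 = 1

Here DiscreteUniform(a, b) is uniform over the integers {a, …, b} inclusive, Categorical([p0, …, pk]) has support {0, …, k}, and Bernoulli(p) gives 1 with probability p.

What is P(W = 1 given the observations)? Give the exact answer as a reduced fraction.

P(W = 1 | obs) = 2/5

Enumerate traces; 54 have nonzero weight after conditioning:
  (U=0, Y=0, Z=0, W=1, X=0) weight 8/729
  (U=0, Y=0, Z=0, W=1, X=1) weight 8/729
  (U=0, Y=0, Z=0, W=1, X=2) weight 2/729
  (U=0, Y=0, Z=0, W=3, X=0) weight 8/729
  (U=0, Y=0, Z=0, W=3, X=1) weight 8/729
  (U=0, Y=0, Z=0, W=3, X=2) weight 2/729
  (U=0, Y=0, Z=1, W=1, X=0) weight 8/729
  (U=0, Y=0, Z=1, W=1, X=1) weight 8/729
  (U=0, Y=1, Z=0, W=2, X=0) weight 8/729
  … 45 more
Group by W:
  weight(W=1) = 2/9
  weight(W=2) = 1/9
  weight(W=3) = 2/9
Total weight = 2/9 + 1/9 + 2/9 = 5/9
P(W=1 | obs) = 2/9 / 5/9 = 2/5
P(W=2 | obs) = 1/9 / 5/9 = 1/5
P(W=3 | obs) = 2/9 / 5/9 = 2/5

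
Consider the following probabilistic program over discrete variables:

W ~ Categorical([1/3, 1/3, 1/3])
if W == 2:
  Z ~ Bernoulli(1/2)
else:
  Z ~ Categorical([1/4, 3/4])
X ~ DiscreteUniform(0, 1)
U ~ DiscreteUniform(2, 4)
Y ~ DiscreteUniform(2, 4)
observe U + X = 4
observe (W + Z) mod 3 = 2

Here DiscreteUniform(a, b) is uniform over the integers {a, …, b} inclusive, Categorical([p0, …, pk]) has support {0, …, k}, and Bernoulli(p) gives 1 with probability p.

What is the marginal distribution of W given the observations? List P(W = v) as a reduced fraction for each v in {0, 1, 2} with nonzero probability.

P(W=1) = 3/5, P(W=2) = 2/5

Enumerate traces; 12 have nonzero weight after conditioning:
  (W=1, Z=1, X=0, U=4, Y=2) weight 1/72
  (W=1, Z=1, X=0, U=4, Y=3) weight 1/72
  (W=1, Z=1, X=0, U=4, Y=4) weight 1/72
  (W=1, Z=1, X=1, U=3, Y=2) weight 1/72
  (W=1, Z=1, X=1, U=3, Y=3) weight 1/72
  (W=1, Z=1, X=1, U=3, Y=4) weight 1/72
  (W=2, Z=0, X=0, U=4, Y=2) weight 1/108
  (W=2, Z=0, X=0, U=4, Y=3) weight 1/108
  … 4 more
Group by W:
  weight(W=1) = 1/12
  weight(W=2) = 1/18
Total weight = 1/12 + 1/18 = 5/36
P(W=1 | obs) = 1/12 / 5/36 = 3/5
P(W=2 | obs) = 1/18 / 5/36 = 2/5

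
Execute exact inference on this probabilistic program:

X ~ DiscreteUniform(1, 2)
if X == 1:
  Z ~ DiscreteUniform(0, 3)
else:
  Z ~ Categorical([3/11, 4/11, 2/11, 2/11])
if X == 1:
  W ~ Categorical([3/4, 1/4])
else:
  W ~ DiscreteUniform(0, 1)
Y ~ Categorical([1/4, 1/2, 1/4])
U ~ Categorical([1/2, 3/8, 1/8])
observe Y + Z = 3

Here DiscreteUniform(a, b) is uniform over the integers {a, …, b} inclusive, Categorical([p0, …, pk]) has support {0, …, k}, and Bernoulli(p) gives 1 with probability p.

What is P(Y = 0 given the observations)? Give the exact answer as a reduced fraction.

Enumerate traces; 36 have nonzero weight after conditioning:
  (X=1, Z=1, W=0, Y=2, U=0) weight 3/256
  (X=1, Z=1, W=0, Y=2, U=1) weight 9/1024
  (X=1, Z=1, W=0, Y=2, U=2) weight 3/1024
  (X=1, Z=1, W=1, Y=2, U=0) weight 1/256
  (X=1, Z=1, W=1, Y=2, U=1) weight 3/1024
  (X=1, Z=1, W=1, Y=2, U=2) weight 1/1024
  (X=1, Z=2, W=0, Y=1, U=0) weight 3/128
  (X=1, Z=2, W=0, Y=1, U=1) weight 9/512
  (X=1, Z=3, W=0, Y=0, U=0) weight 3/256
  … 27 more
Group by Y:
  weight(Y=0) = 19/352
  weight(Y=1) = 19/176
  weight(Y=2) = 27/352
Total weight = 19/352 + 19/176 + 27/352 = 21/88
P(Y=0 | obs) = 19/352 / 21/88 = 19/84
P(Y=1 | obs) = 19/176 / 21/88 = 19/42
P(Y=2 | obs) = 27/352 / 21/88 = 9/28

P(Y = 0 | obs) = 19/84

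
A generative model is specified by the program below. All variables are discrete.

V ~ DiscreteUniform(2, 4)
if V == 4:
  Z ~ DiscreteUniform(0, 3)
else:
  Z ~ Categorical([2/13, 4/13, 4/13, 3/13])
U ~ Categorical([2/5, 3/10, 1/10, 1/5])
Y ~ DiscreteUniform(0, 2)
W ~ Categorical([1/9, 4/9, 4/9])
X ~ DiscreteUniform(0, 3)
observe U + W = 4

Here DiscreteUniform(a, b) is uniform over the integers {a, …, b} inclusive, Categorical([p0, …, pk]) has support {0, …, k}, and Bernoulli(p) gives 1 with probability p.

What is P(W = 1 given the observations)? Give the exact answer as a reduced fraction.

P(W = 1 | obs) = 2/3

Enumerate traces; 288 have nonzero weight after conditioning:
  (V=2, Z=0, U=2, Y=0, W=2, X=0) weight 1/5265
  (V=2, Z=0, U=2, Y=0, W=2, X=1) weight 1/5265
  (V=2, Z=0, U=2, Y=0, W=2, X=2) weight 1/5265
  (V=2, Z=0, U=2, Y=0, W=2, X=3) weight 1/5265
  (V=2, Z=0, U=2, Y=1, W=2, X=0) weight 1/5265
  (V=2, Z=0, U=2, Y=1, W=2, X=1) weight 1/5265
  (V=2, Z=0, U=2, Y=1, W=2, X=2) weight 1/5265
  (V=2, Z=0, U=2, Y=1, W=2, X=3) weight 1/5265
  (V=2, Z=0, U=3, Y=0, W=1, X=0) weight 2/5265
  … 279 more
Group by W:
  weight(W=1) = 4/45
  weight(W=2) = 2/45
Total weight = 4/45 + 2/45 = 2/15
P(W=1 | obs) = 4/45 / 2/15 = 2/3
P(W=2 | obs) = 2/45 / 2/15 = 1/3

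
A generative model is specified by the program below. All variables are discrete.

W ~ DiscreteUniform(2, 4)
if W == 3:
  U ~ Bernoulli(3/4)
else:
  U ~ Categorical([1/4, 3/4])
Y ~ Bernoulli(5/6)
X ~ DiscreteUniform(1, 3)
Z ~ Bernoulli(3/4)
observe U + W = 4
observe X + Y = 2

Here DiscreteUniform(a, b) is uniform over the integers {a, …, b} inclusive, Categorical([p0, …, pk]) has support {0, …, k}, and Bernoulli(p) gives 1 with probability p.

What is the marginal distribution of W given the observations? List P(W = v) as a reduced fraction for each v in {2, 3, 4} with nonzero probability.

Enumerate traces; 8 have nonzero weight after conditioning:
  (W=3, U=1, Y=0, X=2, Z=0) weight 1/288
  (W=3, U=1, Y=0, X=2, Z=1) weight 1/96
  (W=3, U=1, Y=1, X=1, Z=0) weight 5/288
  (W=3, U=1, Y=1, X=1, Z=1) weight 5/96
  (W=4, U=0, Y=0, X=2, Z=0) weight 1/864
  (W=4, U=0, Y=0, X=2, Z=1) weight 1/288
  (W=4, U=0, Y=1, X=1, Z=0) weight 5/864
  (W=4, U=0, Y=1, X=1, Z=1) weight 5/288
Group by W:
  weight(W=3) = 1/12
  weight(W=4) = 1/36
Total weight = 1/12 + 1/36 = 1/9
P(W=3 | obs) = 1/12 / 1/9 = 3/4
P(W=4 | obs) = 1/36 / 1/9 = 1/4

P(W=3) = 3/4, P(W=4) = 1/4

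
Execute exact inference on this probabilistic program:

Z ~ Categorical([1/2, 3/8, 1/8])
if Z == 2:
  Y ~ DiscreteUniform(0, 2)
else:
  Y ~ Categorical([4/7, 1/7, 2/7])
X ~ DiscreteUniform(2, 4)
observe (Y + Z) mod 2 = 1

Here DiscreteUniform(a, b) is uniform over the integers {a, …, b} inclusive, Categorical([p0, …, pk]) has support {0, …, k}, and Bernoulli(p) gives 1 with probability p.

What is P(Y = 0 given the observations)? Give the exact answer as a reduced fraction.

P(Y = 0 | obs) = 36/73

Enumerate traces; 12 have nonzero weight after conditioning:
  (Z=0, Y=1, X=2) weight 1/42
  (Z=0, Y=1, X=3) weight 1/42
  (Z=0, Y=1, X=4) weight 1/42
  (Z=1, Y=0, X=2) weight 1/14
  (Z=1, Y=0, X=3) weight 1/14
  (Z=1, Y=0, X=4) weight 1/14
  (Z=1, Y=2, X=2) weight 1/28
  (Z=1, Y=2, X=3) weight 1/28
  … 4 more
Group by Y:
  weight(Y=0) = 3/14
  weight(Y=1) = 19/168
  weight(Y=2) = 3/28
Total weight = 3/14 + 19/168 + 3/28 = 73/168
P(Y=0 | obs) = 3/14 / 73/168 = 36/73
P(Y=1 | obs) = 19/168 / 73/168 = 19/73
P(Y=2 | obs) = 3/28 / 73/168 = 18/73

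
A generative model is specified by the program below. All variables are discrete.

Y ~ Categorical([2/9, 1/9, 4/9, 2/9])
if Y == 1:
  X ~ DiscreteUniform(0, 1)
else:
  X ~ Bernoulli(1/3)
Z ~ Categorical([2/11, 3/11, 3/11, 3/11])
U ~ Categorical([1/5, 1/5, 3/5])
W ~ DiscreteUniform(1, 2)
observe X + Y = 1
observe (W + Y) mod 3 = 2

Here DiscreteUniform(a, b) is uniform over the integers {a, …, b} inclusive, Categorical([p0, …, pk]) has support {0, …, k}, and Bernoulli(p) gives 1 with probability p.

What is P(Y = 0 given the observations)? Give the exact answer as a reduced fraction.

Enumerate traces; 24 have nonzero weight after conditioning:
  (Y=0, X=1, Z=0, U=0, W=2) weight 2/1485
  (Y=0, X=1, Z=0, U=1, W=2) weight 2/1485
  (Y=0, X=1, Z=0, U=2, W=2) weight 2/495
  (Y=0, X=1, Z=1, U=0, W=2) weight 1/495
  (Y=0, X=1, Z=1, U=1, W=2) weight 1/495
  (Y=0, X=1, Z=1, U=2, W=2) weight 1/165
  (Y=0, X=1, Z=2, U=0, W=2) weight 1/495
  (Y=0, X=1, Z=2, U=1, W=2) weight 1/495
  (Y=1, X=0, Z=0, U=0, W=1) weight 1/990
  … 15 more
Group by Y:
  weight(Y=0) = 1/27
  weight(Y=1) = 1/36
Total weight = 1/27 + 1/36 = 7/108
P(Y=0 | obs) = 1/27 / 7/108 = 4/7
P(Y=1 | obs) = 1/36 / 7/108 = 3/7

P(Y = 0 | obs) = 4/7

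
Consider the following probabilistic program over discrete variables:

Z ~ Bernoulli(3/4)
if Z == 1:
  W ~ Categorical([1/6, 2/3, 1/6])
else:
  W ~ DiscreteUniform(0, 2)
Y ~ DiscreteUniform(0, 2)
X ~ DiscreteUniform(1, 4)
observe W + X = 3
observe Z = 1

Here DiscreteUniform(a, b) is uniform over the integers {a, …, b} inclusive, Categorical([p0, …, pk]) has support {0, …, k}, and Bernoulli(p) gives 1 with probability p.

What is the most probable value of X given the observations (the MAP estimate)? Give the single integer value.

argmax_v P(X = v | obs) = 2

Enumerate traces; 9 have nonzero weight after conditioning:
  (Z=1, W=0, Y=0, X=3) weight 1/96
  (Z=1, W=0, Y=1, X=3) weight 1/96
  (Z=1, W=0, Y=2, X=3) weight 1/96
  (Z=1, W=1, Y=0, X=2) weight 1/24
  (Z=1, W=1, Y=1, X=2) weight 1/24
  (Z=1, W=1, Y=2, X=2) weight 1/24
  (Z=1, W=2, Y=0, X=1) weight 1/96
  (Z=1, W=2, Y=1, X=1) weight 1/96
  … 1 more
Group by X:
  weight(X=1) = 1/32
  weight(X=2) = 1/8
  weight(X=3) = 1/32
Total weight = 1/32 + 1/8 + 1/32 = 3/16
P(X=1 | obs) = 1/32 / 3/16 = 1/6
P(X=2 | obs) = 1/8 / 3/16 = 2/3
P(X=3 | obs) = 1/32 / 3/16 = 1/6
argmax = 2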